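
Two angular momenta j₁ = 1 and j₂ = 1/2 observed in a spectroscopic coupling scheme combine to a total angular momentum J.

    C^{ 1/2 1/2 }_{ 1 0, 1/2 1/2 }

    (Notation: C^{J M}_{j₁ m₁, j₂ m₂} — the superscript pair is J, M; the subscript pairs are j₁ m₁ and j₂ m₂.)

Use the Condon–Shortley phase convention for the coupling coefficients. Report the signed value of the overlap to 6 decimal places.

triangle: 1!·1!·0!/3! = 1/6
(j±m)!: 1!·1!·1!·0!·1!·0! = 1
prefactor² = (2J+1)·Δ·N² = 1/3
  k=1: −1/(1!·0!·0!·0!·1!·0!) = -1
Σ = -1  ⇒  CG² = 1/3·(-1)² = 1/3
CG = −√(1/3) = -0.577350

-0.577350  (= −√(1/3))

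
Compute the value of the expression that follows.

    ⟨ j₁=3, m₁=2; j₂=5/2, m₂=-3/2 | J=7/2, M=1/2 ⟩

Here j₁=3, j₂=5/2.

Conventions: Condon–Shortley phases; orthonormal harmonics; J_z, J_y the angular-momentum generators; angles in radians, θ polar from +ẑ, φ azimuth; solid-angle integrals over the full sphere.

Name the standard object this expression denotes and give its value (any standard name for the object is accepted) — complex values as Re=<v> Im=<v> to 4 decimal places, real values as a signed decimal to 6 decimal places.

This is a Clebsch–Gordan (vector-coupling) coefficient.
√[8·2!4!3!/10! · 5!1!1!4!4!3!] = √(9216/35)
  +(−1)^0/∏(0,2,1,1,3,2)! = 1/24  (running 1/24)
  +(−1)^1/∏(1,1,0,0,4,3)! = -1/144  (running 5/144)
⟨..|..⟩ = √(9216/35)·(5/144) = +0.563436

Clebsch–Gordan coefficient, +√(20/63) ≈ +0.563436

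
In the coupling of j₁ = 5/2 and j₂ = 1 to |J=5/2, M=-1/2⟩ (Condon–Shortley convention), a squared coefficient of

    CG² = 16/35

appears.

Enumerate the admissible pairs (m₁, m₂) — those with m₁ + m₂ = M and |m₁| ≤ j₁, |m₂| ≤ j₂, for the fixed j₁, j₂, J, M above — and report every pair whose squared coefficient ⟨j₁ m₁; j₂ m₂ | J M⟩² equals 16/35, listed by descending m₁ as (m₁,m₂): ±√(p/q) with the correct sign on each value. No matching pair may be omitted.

Admissible pairs with m₁+m₂ = M = -1/2: (-3/2,1), (-1/2,0), (1/2,-1)
  (m₁,m₂)=(1/2,-1): CG² = 18/35, CG = +√(18/35)
  (m₁,m₂)=(-1/2,0): CG² = 1/35, CG = −√(1/35)
  (m₁,m₂)=(-3/2,1): CG² = 16/35, CG = −√(16/35)   ← matches the target
Pairs with CG² = 16/35: (-3/2,1): −√(16/35)

(-3/2,1): −√(16/35)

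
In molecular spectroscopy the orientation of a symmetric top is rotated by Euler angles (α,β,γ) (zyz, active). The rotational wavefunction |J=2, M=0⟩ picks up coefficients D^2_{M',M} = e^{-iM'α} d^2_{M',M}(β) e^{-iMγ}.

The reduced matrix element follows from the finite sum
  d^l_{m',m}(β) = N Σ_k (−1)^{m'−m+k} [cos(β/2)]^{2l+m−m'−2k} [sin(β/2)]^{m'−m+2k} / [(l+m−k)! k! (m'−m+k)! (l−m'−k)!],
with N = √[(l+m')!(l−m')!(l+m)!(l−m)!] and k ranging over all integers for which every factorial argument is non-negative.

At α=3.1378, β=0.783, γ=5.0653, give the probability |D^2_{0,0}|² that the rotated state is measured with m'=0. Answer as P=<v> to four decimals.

Split into d^2_{0,0}(β=0.7830) × two z-phases.
c=cos(0.783000/2)=0.924338, s=sin(0.783000/2)=0.381575; N=√[2·2·2·2]=4.000000
k: max(0,(0)−(0))=0 … min(2+(0),2−(0))=2
  k=0: (−1)^0·4.0000/(4)·0.9243^4·0.3816^0 = +0.730000
  k=1: (−1)^1·4.0000/(1)·0.9243^2·0.3816^2 = -0.497602
  k=2: (−1)^2·4.0000/(4)·0.9243^0·0.3816^4 = +0.021199
d^2_{0,0}(0.7830) = +0.730000 -0.497602 +0.021199 = +0.253597
|D^2_{0,0}|² = |d^2_{0,0}(β)|² = (+0.253597)² = 0.064312 (the z-rotation phases have unit modulus)

P=0.0643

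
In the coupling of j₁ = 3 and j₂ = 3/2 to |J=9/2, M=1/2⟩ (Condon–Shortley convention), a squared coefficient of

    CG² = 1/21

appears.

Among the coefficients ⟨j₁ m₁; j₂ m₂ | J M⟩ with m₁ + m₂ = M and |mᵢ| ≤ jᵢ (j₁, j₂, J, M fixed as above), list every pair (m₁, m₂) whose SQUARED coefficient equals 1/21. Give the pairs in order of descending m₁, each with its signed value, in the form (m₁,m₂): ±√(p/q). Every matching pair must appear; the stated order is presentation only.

Admissible pairs with m₁+m₂ = M = 1/2: (-1,3/2), (0,1/2), (1,-1/2), (2,-3/2)
  (m₁,m₂)=(2,-3/2): CG² = 1/21, CG = +√(1/21)   ← matches the target
  (m₁,m₂)=(1,-1/2): CG² = 5/14, CG = +√(5/14)
  (m₁,m₂)=(0,1/2): CG² = 10/21, CG = +√(10/21)
  (m₁,m₂)=(-1,3/2): CG² = 5/42, CG = +√(5/42)
Pairs with CG² = 1/21: (2,-3/2): +√(1/21)

(2,-3/2): +√(1/21)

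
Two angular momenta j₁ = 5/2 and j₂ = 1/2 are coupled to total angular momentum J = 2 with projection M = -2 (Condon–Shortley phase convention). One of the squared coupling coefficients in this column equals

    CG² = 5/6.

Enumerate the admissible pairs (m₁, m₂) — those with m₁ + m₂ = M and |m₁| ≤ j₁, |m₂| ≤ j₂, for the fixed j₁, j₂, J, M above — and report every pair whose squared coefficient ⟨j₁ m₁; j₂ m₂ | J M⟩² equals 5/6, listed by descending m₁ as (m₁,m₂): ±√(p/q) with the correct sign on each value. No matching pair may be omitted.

(-5/2,1/2): −√(5/6)

Admissible pairs with m₁+m₂ = M = -2: (-5/2,1/2), (-3/2,-1/2)
  (m₁,m₂)=(-3/2,-1/2): CG² = 1/6, CG = +√(1/6)
  (m₁,m₂)=(-5/2,1/2): CG² = 5/6, CG = −√(5/6)   ← matches the target
Pairs with CG² = 5/6: (-5/2,1/2): −√(5/6)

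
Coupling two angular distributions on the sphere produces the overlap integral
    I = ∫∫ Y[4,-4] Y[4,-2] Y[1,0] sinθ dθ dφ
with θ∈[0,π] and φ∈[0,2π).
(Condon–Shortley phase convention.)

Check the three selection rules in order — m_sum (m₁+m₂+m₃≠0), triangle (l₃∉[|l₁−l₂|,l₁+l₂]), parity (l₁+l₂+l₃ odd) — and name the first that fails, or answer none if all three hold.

m₁+m₂+m₃ = -4 − 2 + 0 = -6  ✗
triangle: |4−4|=0 ≤ l₃=1 ≤ 4+4=8
parity: l₁+l₂+l₃ = 9 is odd

m_sum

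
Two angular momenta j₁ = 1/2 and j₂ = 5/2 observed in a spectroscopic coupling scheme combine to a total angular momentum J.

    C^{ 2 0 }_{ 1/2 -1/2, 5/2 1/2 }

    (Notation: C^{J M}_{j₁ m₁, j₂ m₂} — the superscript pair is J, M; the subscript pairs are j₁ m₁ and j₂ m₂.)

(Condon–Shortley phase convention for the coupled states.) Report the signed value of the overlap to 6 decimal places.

√[5·1!0!4!/6! · 0!1!3!2!2!2!] = √(8)
  +(−1)^1/∏(1,0,0,2,0,2)! = -1/4  (running -1/4)
⟨..|..⟩ = √(8)·(-1/4) = -0.707107

-0.707107  (= −√(1/2))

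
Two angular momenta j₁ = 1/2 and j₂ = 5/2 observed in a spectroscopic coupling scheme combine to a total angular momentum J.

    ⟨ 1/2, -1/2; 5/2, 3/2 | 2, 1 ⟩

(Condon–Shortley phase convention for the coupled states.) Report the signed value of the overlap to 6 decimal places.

√[5·1!0!4!/6! · 0!1!4!1!3!1!] = √(24)
  +(−1)^1/∏(1,0,0,3,0,1)! = -1/6  (running -1/6)
⟨..|..⟩ = √(24)·(-1/6) = -0.816497

-0.816497  (= −√(2/3))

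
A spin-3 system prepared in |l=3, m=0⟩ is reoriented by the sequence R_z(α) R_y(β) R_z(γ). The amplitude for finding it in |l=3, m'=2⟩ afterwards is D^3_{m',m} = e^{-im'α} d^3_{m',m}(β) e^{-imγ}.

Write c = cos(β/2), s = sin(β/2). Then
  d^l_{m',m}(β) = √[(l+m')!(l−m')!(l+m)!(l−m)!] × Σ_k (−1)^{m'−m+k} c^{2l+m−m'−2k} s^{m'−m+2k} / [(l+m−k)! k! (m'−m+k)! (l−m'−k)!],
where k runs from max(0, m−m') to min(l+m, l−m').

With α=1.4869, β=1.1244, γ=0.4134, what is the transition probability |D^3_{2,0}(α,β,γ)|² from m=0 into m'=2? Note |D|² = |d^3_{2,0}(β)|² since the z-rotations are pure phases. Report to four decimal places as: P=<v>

P=0.2313

Split into d^3_{2,0}(β=1.1244) × two z-phases.
With c≡cos(β/2)=0.846084 and s≡sin(β/2)=0.533049, N=[120·1·6·6]^{1/2}=65.726707
k: max(0,(0)−(2))=0 … min(3+(0),3−(2))=1
  k=0: (−1)^2·65.7267/(12)·0.8461^4·0.5330^2 = +0.797535
  k=1: (−1)^3·65.7267/(12)·0.8461^2·0.5330^4 = -0.316560
d^3_{2,0}(1.1244) = +0.797535 -0.316560 = +0.480975
|D^3_{2,0}|² = |d^3_{2,0}(β)|² = (+0.480975)² = 0.231336 (the z-rotation phases have unit modulus)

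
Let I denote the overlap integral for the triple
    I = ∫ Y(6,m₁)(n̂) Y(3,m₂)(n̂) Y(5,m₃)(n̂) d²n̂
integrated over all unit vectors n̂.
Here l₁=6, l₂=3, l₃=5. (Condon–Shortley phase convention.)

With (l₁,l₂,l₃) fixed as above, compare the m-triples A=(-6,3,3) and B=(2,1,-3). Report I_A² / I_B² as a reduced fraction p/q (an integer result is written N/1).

Same 6,3,5: normalisation and zero-m 3j drop out of the ratio.
A: Δ: 4! 8! 2! / 15! → 1/675675; sum: t=4:+1/1935360 = 1/1935360; 3j²(6 3 5; -6 3 3) = Δ·Π!·Σ² = 1/91  (sign +1)
B: Δ: 4! 8! 2! / 15! → 1/675675; sum: t=2:+1/11520 t=3:−1/30240 t=4:+1/1935360 = 1/18432; 3j²(6 3 5; 2 1 -3) = Δ·Π!·Σ² = 7/429  (sign +1)
I_A²/I_B² = (1/91)/(7/429) = 33/49

33/49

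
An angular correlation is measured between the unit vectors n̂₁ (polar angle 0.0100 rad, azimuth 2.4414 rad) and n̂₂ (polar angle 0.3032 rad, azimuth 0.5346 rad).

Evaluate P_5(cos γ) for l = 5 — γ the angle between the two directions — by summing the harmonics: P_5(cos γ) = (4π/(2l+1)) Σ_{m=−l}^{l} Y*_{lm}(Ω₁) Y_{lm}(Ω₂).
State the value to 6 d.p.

0.407620

Addition theorem: P_5(cos γ) = (4π/11) Σ_m Y*_{lm}(Ω₁) Y_{lm}(Ω₂), m = −5…5:
  m=-5: (0.00000 - 0.00000j) × (-0.00098 - 0.00050j) = -0.00000 - 0.00000j  (running Σ = -0.00000 - 0.00000j)
  m=-4: (-0.00000 - 0.00000j) × (-0.00598 - 0.00939j) = 0.00000 + 0.00000j  (running Σ = 0.00000 + 0.00000j)
  m=-3: (0.00000 + 0.00000j) × (-0.00219 - 0.06624j) = 0.00000 - 0.00000j  (running Σ = 0.00000 - 0.00000j)
  m=-2: (0.00006 - 0.00033j) × (0.12012 - 0.21905j) = -0.00007 - 0.00005j  (running Σ = -0.00007 - 0.00005j)
  m=-1: (-0.01959 + 0.01650j) × (0.46662 - 0.27629j) = -0.00458 + 0.01311j  (running Σ = -0.00465 + 0.01306j)
  m=0: (0.93490 + 0.00000j) × (0.39159 + 0.00000j) = 0.36610 + 0.00000j  (running Σ = 0.36146 + 0.01306j)
  m=1: (0.01959 + 0.01650j) × (-0.46662 - 0.27629j) = -0.00458 - 0.01311j  (running Σ = 0.35688 - 0.00005j)
  m=2: (0.00006 + 0.00033j) × (0.12012 + 0.21905j) = -0.00007 + 0.00005j  (running Σ = 0.35681 - 0.00000j)
  m=3: (-0.00000 + 0.00000j) × (0.00219 - 0.06624j) = 0.00000 + 0.00000j  (running Σ = 0.35681 + 0.00000j)
  m=4: (-0.00000 + 0.00000j) × (-0.00598 + 0.00939j) = 0.00000 - 0.00000j  (running Σ = 0.35681 - 0.00000j)
  m=5: (-0.00000 - 0.00000j) × (0.00098 - 0.00050j) = -0.00000 + 0.00000j  (running Σ = 0.35681 - 0.00000j)
Accumulated sum 0.35681 - 0.00000j; after 4π/(2l+1) scaling, 0.40762 - 0.00000j ⇒ P_5 = 0.407620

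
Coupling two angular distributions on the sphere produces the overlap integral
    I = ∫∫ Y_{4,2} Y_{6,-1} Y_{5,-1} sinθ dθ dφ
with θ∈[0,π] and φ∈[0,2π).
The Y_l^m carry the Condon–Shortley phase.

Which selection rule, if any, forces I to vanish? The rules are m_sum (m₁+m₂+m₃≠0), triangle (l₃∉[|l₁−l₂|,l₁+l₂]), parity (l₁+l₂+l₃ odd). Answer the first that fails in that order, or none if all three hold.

azimuthal sum: 2 − 1 − 1 = 0  ✓
2 ≤ 5 ≤ 10 (triangle on l)  ✓
L = 4 + 6 + 5 = 15 (odd)  ✗

parity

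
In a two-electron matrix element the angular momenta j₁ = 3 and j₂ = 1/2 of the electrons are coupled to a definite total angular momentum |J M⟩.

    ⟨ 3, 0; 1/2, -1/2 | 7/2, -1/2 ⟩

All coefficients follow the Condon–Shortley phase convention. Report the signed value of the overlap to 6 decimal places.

+√(4/7) = +0.755929

triangle: 0!*6!*1!/8! = 720/40320
(j±m)!: 3!*3!*0!*1!*3!*4! = 5184
prefactor² = (2J+1)*Δ*N² = 5184/7
  k=0: +1/(0!*0!*3!*0!*3!*1!) = 1/36
Σ = 1/36  ⇒  CG² = 5184/7*(1/36)² = 4/7
CG = +√(4/7) = +0.755929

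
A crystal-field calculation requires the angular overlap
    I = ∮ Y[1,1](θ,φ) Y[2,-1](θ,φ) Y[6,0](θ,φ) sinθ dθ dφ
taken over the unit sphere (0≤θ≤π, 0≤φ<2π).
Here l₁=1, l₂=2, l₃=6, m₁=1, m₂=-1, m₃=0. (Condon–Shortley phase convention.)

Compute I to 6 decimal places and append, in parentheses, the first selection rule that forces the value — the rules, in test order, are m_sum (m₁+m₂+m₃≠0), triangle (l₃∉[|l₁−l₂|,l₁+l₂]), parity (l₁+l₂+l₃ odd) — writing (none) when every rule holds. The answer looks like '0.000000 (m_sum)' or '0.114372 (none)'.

triangle: need 1≤l₃≤3, have 6; I=0

0.000000 (triangle)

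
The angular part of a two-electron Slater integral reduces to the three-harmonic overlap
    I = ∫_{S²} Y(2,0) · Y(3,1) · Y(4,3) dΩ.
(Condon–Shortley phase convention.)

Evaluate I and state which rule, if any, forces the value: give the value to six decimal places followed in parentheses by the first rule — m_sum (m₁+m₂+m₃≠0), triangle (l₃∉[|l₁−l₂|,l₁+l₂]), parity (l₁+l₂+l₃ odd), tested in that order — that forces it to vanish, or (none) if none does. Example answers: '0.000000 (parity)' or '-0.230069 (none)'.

Σmᵢ = 4 ≠ 0, so the φ-integral vanishes; I = 0

0.000000 (m_sum)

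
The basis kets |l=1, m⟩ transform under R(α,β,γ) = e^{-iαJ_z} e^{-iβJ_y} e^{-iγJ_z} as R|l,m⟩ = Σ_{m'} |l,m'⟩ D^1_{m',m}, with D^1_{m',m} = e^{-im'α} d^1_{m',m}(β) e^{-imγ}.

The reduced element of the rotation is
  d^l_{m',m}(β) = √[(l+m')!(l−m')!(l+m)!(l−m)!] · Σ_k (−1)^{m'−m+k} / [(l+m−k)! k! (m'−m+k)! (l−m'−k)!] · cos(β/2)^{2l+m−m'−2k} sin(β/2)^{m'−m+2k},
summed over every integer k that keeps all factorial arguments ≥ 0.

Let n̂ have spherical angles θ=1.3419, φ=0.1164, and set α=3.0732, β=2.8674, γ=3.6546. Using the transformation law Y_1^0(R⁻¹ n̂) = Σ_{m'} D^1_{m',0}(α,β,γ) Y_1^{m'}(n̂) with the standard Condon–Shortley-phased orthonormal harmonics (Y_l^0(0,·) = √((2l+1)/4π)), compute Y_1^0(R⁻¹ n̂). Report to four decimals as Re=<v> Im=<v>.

Re=-0.2334 Im=0.0000

Need the full column D^1_{m',0} for m'=−1..1 at α=3.0732, β=2.8674, γ=3.6546.
cos(β/2)=0.136667, sin(β/2)=0.990617
d^1_{-1,0}: single k=1 term ⇒ +0.191463;  D = -0.191016+0.013084i
d^1_{0,0}: k∈[0..1] ⇒ +0.018678 -0.981322 = -0.962644;  D = -0.962644+0.000000i
d^1_{1,0}: single k=0 term ⇒ -0.191463;  D = +0.191016+0.013084i
Y_1^{m'}(θ=1.3419,φ=0.1164) and Σ D·Y over m':
  (-0.1910+0.0131i)·(+0.3342-0.0391i)  (-0.9626+0.0000i)·(+0.1109+0.0000i)  (+0.1910+0.0131i)·(-0.3342-0.0391i)
Y_1^0(R⁻¹ n̂) = -0.233378+0.000000i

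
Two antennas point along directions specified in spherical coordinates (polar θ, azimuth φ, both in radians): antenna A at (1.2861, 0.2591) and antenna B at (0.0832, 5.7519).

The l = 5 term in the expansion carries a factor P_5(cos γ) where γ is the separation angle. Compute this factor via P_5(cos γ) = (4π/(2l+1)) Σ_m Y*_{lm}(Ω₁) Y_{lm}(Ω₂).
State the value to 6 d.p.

0.331804

Addition theorem: P_5(cos γ) = (4π/11) Σ_m Y*_{lm}(Ω₁) Y_{lm}(Ω₂), m = −5…5:
  m=-5: Y*=0.10274 + 0.36371j  Y=-0.00000 + 0.00000j  product -0.00000 - 0.00000j
  m=-4: Y*=0.17814 + 0.30099j  Y=-0.00004 + 0.00006j  product -0.00002 - 0.00000j
  m=-3: Y*=-0.06323 - 0.06221j  Y=-0.00004 + 0.00158j  product 0.00010 - 0.00010j
  m=-2: Y*=-0.29075 - 0.16578j  Y=0.01123 + 0.02017j  product 0.00008 - 0.00773j
  m=-1: Y*=0.00781 + 0.00207j  Y=0.17917 + 0.10529j  product 0.00118 + 0.00119j
  m=+0: Y*=0.32421 + 0.00000j  Y=0.88764 + 0.00000j  product 0.28778 + 0.00000j
  m=+1: Y*=-0.00781 + 0.00207j  Y=-0.17917 + 0.10529j  product 0.00118 - 0.00119j
  m=+2: Y*=-0.29075 + 0.16578j  Y=0.01123 - 0.02017j  product 0.00008 + 0.00773j
  m=+3: Y*=0.06323 - 0.06221j  Y=0.00004 + 0.00158j  product 0.00010 + 0.00010j
  m=+4: Y*=0.17814 - 0.30099j  Y=-0.00004 - 0.00006j  product -0.00002 + 0.00000j
  m=+5: Y*=-0.10274 + 0.36371j  Y=0.00000 + 0.00000j  product -0.00000 + 0.00000j
Total Σ_m = 0.29045 - 0.00000j. Multiply by 1.142397: 0.33180 - 0.00000j. P_5(cos γ) = 0.331804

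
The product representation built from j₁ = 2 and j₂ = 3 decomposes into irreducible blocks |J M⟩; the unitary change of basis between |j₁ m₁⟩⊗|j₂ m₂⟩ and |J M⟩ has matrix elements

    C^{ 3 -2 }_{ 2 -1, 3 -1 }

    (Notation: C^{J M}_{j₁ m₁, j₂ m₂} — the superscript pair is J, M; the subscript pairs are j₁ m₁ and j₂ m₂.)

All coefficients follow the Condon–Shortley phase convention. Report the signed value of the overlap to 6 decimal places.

√[7·2!2!4!/9! · 1!3!2!4!1!5!] = √(64)
  +(−1)^1/∏(1,1,2,1,0,3)! = -1/12  (running -1/12)
  +(−1)^2/∏(2,0,1,0,1,4)! = 1/48  (running -1/16)
⟨..|..⟩ = √(64)·(-1/16) = -0.500000

-0.500000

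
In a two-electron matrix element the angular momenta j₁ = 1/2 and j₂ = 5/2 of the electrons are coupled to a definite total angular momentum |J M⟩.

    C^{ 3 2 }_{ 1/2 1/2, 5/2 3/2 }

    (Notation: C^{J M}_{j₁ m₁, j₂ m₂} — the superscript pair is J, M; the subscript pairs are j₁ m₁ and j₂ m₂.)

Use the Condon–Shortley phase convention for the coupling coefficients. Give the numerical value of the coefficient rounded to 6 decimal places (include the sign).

+√(5/6) = +0.912871

j₁+j₂−J=0  J+j₁−j₂=1  J−j₁+j₂=5  j₁+j₂+J+1=7
(j₁±m₁, j₂±m₂, J±M) = (1,0,4,1,5,1)
P² = 480
sum k=0..0:
  [0] +1/24 = 1/24
S = 1/24
C² = P²·S² = 5/6 ; C = +0.912871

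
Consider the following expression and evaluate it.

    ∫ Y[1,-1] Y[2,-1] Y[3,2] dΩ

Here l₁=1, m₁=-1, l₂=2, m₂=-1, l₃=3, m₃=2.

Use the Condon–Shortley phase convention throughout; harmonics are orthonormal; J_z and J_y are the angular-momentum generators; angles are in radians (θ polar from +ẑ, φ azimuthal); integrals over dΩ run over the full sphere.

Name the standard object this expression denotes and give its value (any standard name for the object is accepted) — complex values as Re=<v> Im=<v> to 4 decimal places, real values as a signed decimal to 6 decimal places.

This is a Gaunt coefficient — the integral of a triple product of spherical harmonics over the sphere.
m-sum 0 ✓  L=6 even ✓  1≤3≤3 ✓
Π(2lᵢ+1) = 3×5×7 = 105
triangle coeff Δ(1,2,3) = 1/105
Σ_t [0,0]: t=0:+1/4 = 1/4
(3j)²=3/35 [(1 2 3; 0 0 0)], sign=-1
Σ_t [0,0]: t=0:+1/12 = 1/12
(3j)²=2/21 [(1 2 3; -1 -1 2)], sign=-1
⇒ 4πI² = 6/7
I = (+1)√(6/7/(4π)) = 0.26116903

Gaunt coefficient, +0.261169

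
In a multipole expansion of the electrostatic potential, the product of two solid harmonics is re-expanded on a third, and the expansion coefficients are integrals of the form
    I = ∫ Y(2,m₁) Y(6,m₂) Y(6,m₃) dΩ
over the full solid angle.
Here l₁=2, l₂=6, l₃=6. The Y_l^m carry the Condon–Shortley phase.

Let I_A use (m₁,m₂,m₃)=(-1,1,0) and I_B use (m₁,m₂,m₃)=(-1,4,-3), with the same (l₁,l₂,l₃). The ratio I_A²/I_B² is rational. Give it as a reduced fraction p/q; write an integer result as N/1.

Shared (l₁,l₂,l₃)=(2,6,6): N and (l;000)² cancel in I_A²/I_B².
A: Δ = 2!·2!·10!/15! = 1/90090; Racah Σ t=1..2: t=1:−1/34560 t=2:+1/28800 = 1/172800; ⇒ 3j(2 6 6; -1 1 0)² = 1/1430, sgn +1
B: Δ = 2!·2!·10!/15! = 1/90090; Racah Σ t=1..2: t=1:−1/725760 t=2:+1/161280 = 1/207360; ⇒ 3j(2 6 6; -1 4 -3)² = 7/286, sgn -1
I_A²/I_B² = (1/1430)/(7/286) = 1/35

1/35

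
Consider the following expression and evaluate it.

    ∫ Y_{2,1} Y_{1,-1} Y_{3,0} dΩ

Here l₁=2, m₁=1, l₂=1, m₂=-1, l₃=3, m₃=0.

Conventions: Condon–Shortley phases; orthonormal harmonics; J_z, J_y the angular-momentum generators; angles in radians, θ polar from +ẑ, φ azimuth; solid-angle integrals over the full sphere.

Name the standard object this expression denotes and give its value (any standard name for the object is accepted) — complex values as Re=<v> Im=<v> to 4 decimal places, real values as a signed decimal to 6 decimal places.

Gaunt coefficient, +0.143048

This is a Gaunt coefficient — the integral of a triple product of spherical harmonics over the sphere.
m-sum 0 ✓  L=6 even ✓  1≤3≤3 ✓
Π(2lᵢ+1) = 5×3×7 = 105
triangle coeff Δ(2,1,3) = 1/105
Σ_t [0,0]: t=0:+1/4 = 1/4
(3j)²=3/35 [(2 1 3; 0 0 0)], sign=-1
Σ_t [0,0]: t=0:+1/12 = 1/12
(3j)²=1/35 [(2 1 3; 1 -1 0)], sign=-1
⇒ 4πI² = 9/35
I = (+1)√(9/35/(4π)) = 0.14304817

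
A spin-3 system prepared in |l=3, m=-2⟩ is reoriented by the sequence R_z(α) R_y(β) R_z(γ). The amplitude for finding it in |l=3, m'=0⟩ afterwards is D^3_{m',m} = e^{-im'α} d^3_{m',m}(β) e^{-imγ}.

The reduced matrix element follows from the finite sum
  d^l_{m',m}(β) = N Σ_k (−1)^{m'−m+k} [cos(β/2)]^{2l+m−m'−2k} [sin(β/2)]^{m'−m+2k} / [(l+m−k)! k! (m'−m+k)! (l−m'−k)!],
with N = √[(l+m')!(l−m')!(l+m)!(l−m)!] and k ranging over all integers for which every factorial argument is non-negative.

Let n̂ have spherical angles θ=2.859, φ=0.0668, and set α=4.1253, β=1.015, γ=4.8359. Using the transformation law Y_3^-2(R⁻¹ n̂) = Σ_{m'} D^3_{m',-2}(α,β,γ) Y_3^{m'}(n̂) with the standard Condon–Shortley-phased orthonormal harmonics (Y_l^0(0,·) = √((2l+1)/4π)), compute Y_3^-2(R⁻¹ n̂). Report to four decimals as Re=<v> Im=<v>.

Re=0.3609 Im=-0.1295

Need the full column D^3_{m',-2} for m'=−3..3 at α=4.1253, β=1.0150, γ=4.8359.
cos(β/2)=0.873962, sin(β/2)=0.485994
d^3_{-3,-2}: single k=1 term ⇒ +0.606973;  D = -0.606003-0.034307i
d^3_{-2,-2}: k∈[0..1] ⇒ +0.445611 -0.688973 = -0.243362;  D = -0.146044+0.194669i
d^3_{-1,-2}: k∈[0..1] ⇒ -0.783599 +0.484619 = -0.298981;  D = -0.099725-0.281859i
d^3_{0,-2}: k∈[0..1] ⇒ +0.754732 -0.233383 = +0.521349;  D = -0.505524-0.127479i
d^3_{1,-2}: k∈[0..1] ⇒ -0.484619 +0.074928 = -0.409690;  D = -0.303458+0.275245i
d^3_{2,-2}: k∈[0..1] ⇒ +0.213048 -0.013176 = +0.199872;  D = +0.029789+0.197640i
d^3_{3,-2}: single k=0 term ⇒ -0.058039;  D = +0.052573+0.024589i
Y_3^{m'}(θ=2.859,φ=0.0668) and Σ D·Y over m':
  (-0.6060-0.0343i)·(+0.0089-0.0018i)  (-0.1460+0.1947i)·(-0.0756+0.0102i)  (-0.0997-0.2819i)·(+0.3247-0.0217i)  (-0.5055-0.1275i)·(-0.5774+0.0000i)  (-0.3035+0.2752i)·(-0.3247-0.0217i)  (+0.0298+0.1976i)·(-0.0756-0.0102i)  (+0.0526+0.0246i)·(-0.0089-0.0018i)
Y_3^-2(R⁻¹ n̂) = +0.360877-0.129514i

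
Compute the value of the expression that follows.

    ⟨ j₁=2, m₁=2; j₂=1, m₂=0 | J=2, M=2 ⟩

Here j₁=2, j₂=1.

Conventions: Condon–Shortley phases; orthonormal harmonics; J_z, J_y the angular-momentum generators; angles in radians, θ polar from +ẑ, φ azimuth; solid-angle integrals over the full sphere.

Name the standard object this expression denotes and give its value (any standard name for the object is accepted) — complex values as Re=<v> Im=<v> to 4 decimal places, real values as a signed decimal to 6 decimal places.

This is a Clebsch–Gordan (vector-coupling) coefficient.
j₁+j₂−J=1  J+j₁−j₂=3  J−j₁+j₂=1  j₁+j₂+J+1=6
(j₁±m₁, j₂±m₂, J±M) = (4,0,1,1,4,0)
P² = 24
sum k=0..0:
  [0] +1/6 = 1/6
S = 1/6
C² = P²·S² = 2/3 ; C = +0.816497

Clebsch–Gordan coefficient, +√(2/3) ≈ +0.816497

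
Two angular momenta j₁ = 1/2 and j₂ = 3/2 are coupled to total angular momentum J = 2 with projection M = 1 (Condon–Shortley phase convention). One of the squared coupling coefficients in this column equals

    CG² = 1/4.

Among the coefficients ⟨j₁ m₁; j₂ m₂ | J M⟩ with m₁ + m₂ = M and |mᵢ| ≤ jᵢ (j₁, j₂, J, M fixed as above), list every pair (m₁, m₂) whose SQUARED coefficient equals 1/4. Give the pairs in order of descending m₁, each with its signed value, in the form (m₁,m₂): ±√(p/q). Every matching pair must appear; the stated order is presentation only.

(-1/2,3/2): +√(1/4)

Admissible pairs with m₁+m₂ = M = 1: (-1/2,3/2), (1/2,1/2)
  (m₁,m₂)=(1/2,1/2): CG² = 3/4, CG = +√(3/4)
  (m₁,m₂)=(-1/2,3/2): CG² = 1/4, CG = +√(1/4)   ← matches the target
Pairs with CG² = 1/4: (-1/2,3/2): +√(1/4)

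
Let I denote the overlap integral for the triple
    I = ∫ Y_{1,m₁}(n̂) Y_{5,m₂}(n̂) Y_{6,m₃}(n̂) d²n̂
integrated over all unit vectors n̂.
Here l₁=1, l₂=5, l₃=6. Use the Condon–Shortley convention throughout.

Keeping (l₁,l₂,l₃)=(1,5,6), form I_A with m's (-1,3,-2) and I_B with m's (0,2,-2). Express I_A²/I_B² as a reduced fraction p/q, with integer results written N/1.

3/16

l's match ⇒ only the (l;m) 3-j factors differ between A and B.
A: triangle coeff Δ(1,5,6) = 1/858; Σ_t [0,0]: t=0:+1/161280 = 1/161280; (3j)²=1/143 [(1 5 6; -1 3 -2)], sign=+1
B: triangle coeff Δ(1,5,6) = 1/858; Σ_t [0,0]: t=0:+1/30240 = 1/30240; (3j)²=16/429 [(1 5 6; 0 2 -2)], sign=+1
I_A²/I_B² = (1/143)/(16/429) = 3/16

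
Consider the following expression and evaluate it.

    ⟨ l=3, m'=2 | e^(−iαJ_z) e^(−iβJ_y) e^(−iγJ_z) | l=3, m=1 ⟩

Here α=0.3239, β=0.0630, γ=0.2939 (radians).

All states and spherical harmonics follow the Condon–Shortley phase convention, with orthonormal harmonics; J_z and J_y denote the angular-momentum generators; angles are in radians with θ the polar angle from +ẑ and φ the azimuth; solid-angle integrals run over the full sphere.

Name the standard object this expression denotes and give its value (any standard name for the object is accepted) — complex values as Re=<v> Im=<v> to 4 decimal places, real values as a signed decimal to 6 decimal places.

Wigner D-matrix element, Re=-0.0583 Im=0.0802

This is a Wigner D-matrix element — the rotation-matrix element ⟨l m'| R(α,β,γ) |l m⟩ in the angular-momentum basis.
First d^3_{2,1}(β=0.0630), then the phase factors e^{-i(2)α} and e^{-i(1)γ}:
With c≡cos(β/2)=0.999504 and s≡sin(β/2)=0.031495, N=[120·1·24·2]^{1/2}=75.894664
k: max(0,(1)−(2))=0 … min(3+(1),3−(2))=1
  k=0: (−1)^1·75.8947/(24)·0.9995^5·0.0315^1 = -0.099348
  k=1: (−1)^2·75.8947/(12)·0.9995^3·0.0315^3 = +0.000197
d^3_{2,1}(0.0630) = -0.099348 +0.000197 = -0.099151
Attach z-rotation phases: D = e^{-i(2)(0.3239)}·(-0.099151)·e^{-i(1)(0.2939)} = -0.058342+0.080170i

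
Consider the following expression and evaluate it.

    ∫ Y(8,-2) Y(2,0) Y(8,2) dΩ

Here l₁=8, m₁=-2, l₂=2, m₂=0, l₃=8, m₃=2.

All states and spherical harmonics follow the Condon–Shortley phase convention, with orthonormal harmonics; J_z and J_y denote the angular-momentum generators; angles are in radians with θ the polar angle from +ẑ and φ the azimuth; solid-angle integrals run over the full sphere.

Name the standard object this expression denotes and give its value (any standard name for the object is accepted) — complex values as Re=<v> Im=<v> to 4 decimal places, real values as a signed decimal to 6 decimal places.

This is a Gaunt coefficient — the integral of a triple product of spherical harmonics over the sphere.
Rules hold: Σm=0, L=18 even, 6≤8≤10.
N = 17·5·17 = 1445
Δ = 2!·14!·2!/19! = 1/348840
Racah Σ t=0..2: t=0:+1/116121600 t=1:−1/25401600 t=2:+1/116121600 = -1/45158400
⇒ 3j(8 2 8; 0 0 0)² = 24/1615, sgn -1
Racah Σ t=0..2: t=0:+1/348364800 t=1:−1/43545600 t=2:+1/116121600 = -1/87091200
⇒ 3j(8 2 8; -2 0 2)² = 10/969, sgn -1
4πI² = N·(3j₀)²·(3jₘ)² = 80/361
I = +1·√(0.221607/4π) = 0.13279645

Gaunt coefficient, +0.132796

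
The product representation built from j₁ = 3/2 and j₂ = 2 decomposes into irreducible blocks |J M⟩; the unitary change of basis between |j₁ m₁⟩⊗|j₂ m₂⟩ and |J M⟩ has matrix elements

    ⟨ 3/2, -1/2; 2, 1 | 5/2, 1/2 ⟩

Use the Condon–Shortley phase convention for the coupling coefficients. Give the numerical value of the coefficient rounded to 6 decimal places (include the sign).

−√(5/14) = -0.597614

j₁+j₂−J=1  J+j₁−j₂=2  J−j₁+j₂=3  j₁+j₂+J+1=7
(j₁±m₁, j₂±m₂, J±M) = (1,2,3,1,3,2)
P² = 72/35
sum k=0..1:
  [0] +1/12 = 1/12
  [1] −1/2 = -1/2
S = -5/12
C² = P²·S² = 5/14 ; C = -0.597614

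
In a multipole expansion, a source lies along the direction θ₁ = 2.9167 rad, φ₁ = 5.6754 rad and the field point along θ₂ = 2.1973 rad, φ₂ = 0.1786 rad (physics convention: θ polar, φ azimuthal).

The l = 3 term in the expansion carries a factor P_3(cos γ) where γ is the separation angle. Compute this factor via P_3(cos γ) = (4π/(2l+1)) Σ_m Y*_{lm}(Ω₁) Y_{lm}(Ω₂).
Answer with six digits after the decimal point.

-0.194315

Term-by-term m-sum for l=3 (normalisation 4π/7 = 1.795196):
  term(m=-3) = -0.000728-0.000724i   from Y*(Ω₁)=-0.001156-0.004480i, Y(Ω₂)=+0.190715-0.113234i
  term(m=-2) = -0.000038-0.019481i   from Y*(Ω₁)=-0.017231+0.046450i, Y(Ω₂)=-0.368399+0.137490i
  term(m=-1) = +0.035942-0.036013i   from Y*(Ω₁)=+0.221942-0.154389i, Y(Ω₂)=+0.185199-0.033433i
  term(m=+0) = -0.178592-0.000000i   from Y*(Ω₁)=-0.637105-0.000000i, Y(Ω₂)=+0.280319+0.000000i
  term(m=+1) = +0.035942+0.036013i   from Y*(Ω₁)=-0.221942-0.154389i, Y(Ω₂)=-0.185199-0.033433i
  term(m=+2) = -0.000038+0.019481i   from Y*(Ω₁)=-0.017231-0.046450i, Y(Ω₂)=-0.368399-0.137490i
  term(m=+3) = -0.000728+0.000724i   from Y*(Ω₁)=+0.001156-0.004480i, Y(Ω₂)=-0.190715-0.113234i
Total Σ_m = -0.108242+0.000000i. Multiply by 1.795196: -0.194315+0.000000i. P_3(cos γ) = -0.194315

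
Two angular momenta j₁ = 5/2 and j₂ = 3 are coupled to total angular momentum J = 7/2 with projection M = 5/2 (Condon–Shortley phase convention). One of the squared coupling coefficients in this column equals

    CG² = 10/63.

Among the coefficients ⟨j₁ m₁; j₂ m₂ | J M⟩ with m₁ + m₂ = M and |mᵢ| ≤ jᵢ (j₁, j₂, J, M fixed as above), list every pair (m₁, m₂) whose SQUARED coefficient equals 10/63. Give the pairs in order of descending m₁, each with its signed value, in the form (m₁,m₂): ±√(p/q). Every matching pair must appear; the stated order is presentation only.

(3/2,1): −√(10/63)

Admissible pairs with m₁+m₂ = M = 5/2: (-1/2,3), (1/2,2), (3/2,1), (5/2,0)
  (m₁,m₂)=(5/2,0): CG² = 8/21, CG = +√(8/21)
  (m₁,m₂)=(3/2,1): CG² = 10/63, CG = −√(10/63)   ← matches the target
  (m₁,m₂)=(1/2,2): CG² = 2/63, CG = −√(2/63)
  (m₁,m₂)=(-1/2,3): CG² = 3/7, CG = +√(3/7)
Pairs with CG² = 10/63: (3/2,1): −√(10/63)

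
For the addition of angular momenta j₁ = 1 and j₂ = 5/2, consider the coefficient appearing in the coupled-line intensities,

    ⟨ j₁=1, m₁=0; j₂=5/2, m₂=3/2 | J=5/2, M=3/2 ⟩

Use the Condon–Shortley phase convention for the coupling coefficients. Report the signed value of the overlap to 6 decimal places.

√[6·1!1!4!/7! · 1!1!4!1!4!1!] = √(576/35)
  +(−1)^0/∏(0,1,1,4,0,0)! = 1/24  (running 1/24)
  +(−1)^1/∏(1,0,0,3,1,1)! = -1/6  (running -1/8)
⟨..|..⟩ = √(576/35)·(-1/8) = -0.507093

−√(9/35) ≈ -0.507093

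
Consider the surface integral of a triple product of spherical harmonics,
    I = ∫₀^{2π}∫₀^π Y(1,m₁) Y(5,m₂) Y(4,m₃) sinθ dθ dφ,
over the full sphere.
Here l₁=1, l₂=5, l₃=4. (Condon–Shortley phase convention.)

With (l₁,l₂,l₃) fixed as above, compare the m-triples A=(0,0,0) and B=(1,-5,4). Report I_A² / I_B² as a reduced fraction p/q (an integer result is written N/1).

5/9

l's match ⇒ only the (l;m) 3-j factors differ between A and B.
A: triangle coeff Δ(1,5,4) = 1/495; Σ_t [1,1]: t=1:−1/576 = -1/576; (3j)²=5/99 [(1 5 4; 0 0 0)], sign=-1
B: triangle coeff Δ(1,5,4) = 1/495; Σ_t [0,0]: t=0:+1/80640 = 1/80640; (3j)²=1/11 [(1 5 4; 1 -5 4)], sign=+1
I_A²/I_B² = (5/99)/(1/11) = 5/9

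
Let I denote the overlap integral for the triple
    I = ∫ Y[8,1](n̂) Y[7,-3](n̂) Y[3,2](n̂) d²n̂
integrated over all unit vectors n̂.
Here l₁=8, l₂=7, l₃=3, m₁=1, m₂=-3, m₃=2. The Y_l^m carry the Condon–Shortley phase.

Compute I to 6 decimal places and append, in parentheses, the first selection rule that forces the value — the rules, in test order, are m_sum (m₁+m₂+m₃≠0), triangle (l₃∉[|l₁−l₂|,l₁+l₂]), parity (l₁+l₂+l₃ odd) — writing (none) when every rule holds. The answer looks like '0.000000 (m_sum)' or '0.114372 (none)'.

m-sum 0 ✓  L=18 even ✓  1≤3≤15 ✓
Π(2lᵢ+1) = 17×15×7 = 1785
triangle coeff Δ(8,7,3) = 1/5290740
Σ_t [5,7]: t=5:−1/7257600 t=6:+1/2073600 t=7:−1/7257600 = 1/4838400
(3j)²=252/20995 [(8 7 3; 0 0 0)], sign=-1
Σ_t [3,4]: t=3:−1/52254720 t=4:+1/11612160 = 1/14929920
(3j)²=1225/75582 [(8 7 3; 1 -3 2)], sign=-1
⇒ 4πI² = 360150/1037153
I = (+1)√(360150/1037153/(4π)) = 0.16623228
No selection rule forces the value: the integral is nonzero (none).

0.166232 (none)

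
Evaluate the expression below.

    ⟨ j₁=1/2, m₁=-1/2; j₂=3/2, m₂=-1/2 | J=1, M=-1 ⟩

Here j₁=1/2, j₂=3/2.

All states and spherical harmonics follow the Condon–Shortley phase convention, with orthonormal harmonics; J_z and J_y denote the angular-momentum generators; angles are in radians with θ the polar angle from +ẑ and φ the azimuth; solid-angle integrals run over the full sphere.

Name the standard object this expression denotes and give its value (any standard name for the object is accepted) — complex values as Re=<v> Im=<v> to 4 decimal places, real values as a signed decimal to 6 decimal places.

Clebsch–Gordan coefficient, −√(1/4) ≈ -0.500000

This is a Clebsch–Gordan (vector-coupling) coefficient.
j₁+j₂−J=1  J+j₁−j₂=0  J−j₁+j₂=2  j₁+j₂+J+1=4
(j₁±m₁, j₂±m₂, J±M) = (0,1,1,2,0,2)
P² = 1
sum k=1..1:
  [1] −1/2 = -1/2
S = -1/2
C² = P²·S² = 1/4 ; C = -0.500000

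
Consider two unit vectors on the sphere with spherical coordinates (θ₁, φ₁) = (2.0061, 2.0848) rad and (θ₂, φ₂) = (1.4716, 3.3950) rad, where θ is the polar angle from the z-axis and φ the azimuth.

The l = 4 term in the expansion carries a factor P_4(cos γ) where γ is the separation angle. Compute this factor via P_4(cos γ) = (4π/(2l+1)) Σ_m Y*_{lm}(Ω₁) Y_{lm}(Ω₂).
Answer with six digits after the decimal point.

0.244387

Expand P_4 via completeness: Σ_{m} conj(Y_{4,m}) at Ω₁ times Y_{4,m} at Ω₂ —
  term(m=-4) = +0.065439+0.112094i   from Y*(Ω₁)=-0.139521+0.264615i, Y(Ω₂)=+0.229437-0.368271i
  term(m=-3) = +0.033861-0.034106i   from Y*(Ω₁)=-0.393324+0.011325i, Y(Ω₂)=-0.088512+0.084164i
  term(m=-2) = +0.018008+0.010339i   from Y*(Ω₁)=-0.034768-0.057636i, Y(Ω₂)=-0.269721+0.149745i
  term(m=-1) = -0.011180+0.041927i   from Y*(Ω₁)=-0.156109+0.276482i, Y(Ω₂)=+0.132299-0.034262i
  term(m=+0) = -0.037225-0.000000i   from Y*(Ω₁)=-0.129892-0.000000i, Y(Ω₂)=+0.286587+0.000000i
  term(m=+1) = -0.011180-0.041927i   from Y*(Ω₁)=+0.156109+0.276482i, Y(Ω₂)=-0.132299-0.034262i
  term(m=+2) = +0.018008-0.010339i   from Y*(Ω₁)=-0.034768+0.057636i, Y(Ω₂)=-0.269721-0.149745i
  term(m=+3) = +0.033861+0.034106i   from Y*(Ω₁)=+0.393324+0.011325i, Y(Ω₂)=+0.088512+0.084164i
  term(m=+4) = +0.065439-0.112094i   from Y*(Ω₁)=-0.139521-0.264615i, Y(Ω₂)=+0.229437+0.368271i
Accumulated sum +0.175030-0.000000i; after 4π/(2l+1) scaling, +0.244387-0.000000i ⇒ P_4 = 0.244387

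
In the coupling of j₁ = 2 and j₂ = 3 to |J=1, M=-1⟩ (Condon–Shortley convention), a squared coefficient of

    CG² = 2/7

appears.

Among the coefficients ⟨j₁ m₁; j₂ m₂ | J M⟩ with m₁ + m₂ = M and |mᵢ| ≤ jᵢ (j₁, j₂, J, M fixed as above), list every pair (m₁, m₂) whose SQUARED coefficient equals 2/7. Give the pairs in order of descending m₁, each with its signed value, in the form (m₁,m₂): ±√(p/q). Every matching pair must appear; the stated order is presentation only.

Admissible pairs with m₁+m₂ = M = -1: (-2,1), (-1,0), (0,-1), (1,-2), (2,-3)
  (m₁,m₂)=(2,-3): CG² = 3/7, CG = +√(3/7)
  (m₁,m₂)=(1,-2): CG² = 2/7, CG = −√(2/7)   ← matches the target
  (m₁,m₂)=(0,-1): CG² = 6/35, CG = +√(6/35)
  (m₁,m₂)=(-1,0): CG² = 3/35, CG = −√(3/35)
  (m₁,m₂)=(-2,1): CG² = 1/35, CG = +√(1/35)
Pairs with CG² = 2/7: (1,-2): −√(2/7)

(1,-2): −√(2/7)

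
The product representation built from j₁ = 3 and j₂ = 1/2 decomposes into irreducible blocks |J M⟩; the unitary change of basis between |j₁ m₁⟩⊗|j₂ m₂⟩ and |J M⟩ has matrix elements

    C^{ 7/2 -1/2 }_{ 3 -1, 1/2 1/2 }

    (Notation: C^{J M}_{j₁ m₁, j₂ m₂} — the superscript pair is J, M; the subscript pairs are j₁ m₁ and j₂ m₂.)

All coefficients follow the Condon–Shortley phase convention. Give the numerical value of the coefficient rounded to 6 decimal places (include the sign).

+0.654654

triangle: 0!×6!×1!/8! = 720/40320
(j±m)!: 2!×4!×1!×0!×3!×4! = 6912
prefactor² = (2J+1)×Δ×N² = 6912/7
  k=0: +1/(0!×0!×4!×1!×2!×0!) = 1/48
Σ = 1/48  ⇒  CG² = 6912/7×(1/48)² = 3/7
CG = +√(3/7) = +0.654654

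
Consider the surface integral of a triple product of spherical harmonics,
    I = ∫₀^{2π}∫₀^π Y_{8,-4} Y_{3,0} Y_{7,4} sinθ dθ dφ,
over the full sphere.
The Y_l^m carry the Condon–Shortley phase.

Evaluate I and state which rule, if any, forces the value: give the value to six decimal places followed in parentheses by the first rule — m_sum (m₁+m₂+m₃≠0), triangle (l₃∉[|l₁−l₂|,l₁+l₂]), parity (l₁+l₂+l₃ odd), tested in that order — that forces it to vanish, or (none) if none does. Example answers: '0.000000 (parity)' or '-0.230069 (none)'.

Checks pass: Σm=0; 18 even; l₃=7∈[5,11].
(2·8+1)(2·3+1)(2·7+1) = 1785
Δ: 4! 12! 2! / 19! → 1/5290740
sum: t=1:−1/7257600 t=2:+1/2073600 t=3:−1/7257600 = 1/4838400
3j²(8 3 7; 0 0 0) = Δ·Π!·Σ² = 252/20995  (sign -1)
sum: t=1:−1/479001600 t=2:+1/29030400 t=3:−1/26127360 = -17/2874009600
3j²(8 3 7; -4 0 4) = Δ·Π!·Σ² = 17/25935  (sign +1)
combine: 4πI² = 1785·252/20995·17/25935 = 4284/305045
take √, sign -1: I = -0.03343011
No selection rule forces the value: the integral is nonzero (none).

-0.033430 (none)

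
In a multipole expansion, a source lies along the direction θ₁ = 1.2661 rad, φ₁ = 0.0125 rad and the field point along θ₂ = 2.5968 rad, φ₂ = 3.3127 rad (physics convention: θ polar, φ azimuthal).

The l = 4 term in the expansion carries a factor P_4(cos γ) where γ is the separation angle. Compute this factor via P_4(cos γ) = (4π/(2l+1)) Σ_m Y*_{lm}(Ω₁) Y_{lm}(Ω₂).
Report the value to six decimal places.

Addition theorem: P_4(cos γ) = (4π/9) Σ_m Y*_{lm}(Ω₁) Y_{lm}(Ω₂), m = −4…4:
  term(m=-4) = (0.009421, -0.006933)   from Y*(Ω₁)=(0.366002, 0.018315), Y(Ω₂)=(0.024731, -0.020181)
  term(m=-3) = (0.043173, -0.022247)   from Y*(Ω₁)=(0.325741, 0.012221), Y(Ω₂)=(0.129792, -0.073167)
  term(m=-2) = (-0.039610, 0.013004)   from Y*(Ω₁)=(-0.112594, -0.002815), Y(Ω₂)=(0.348692, -0.124215)
  term(m=-1) = (-0.140844, 0.022528)   from Y*(Ω₁)=(-0.320848, -0.004011), Y(Ω₂)=(0.438028, -0.075690)
  term(m=+0) = (-0.001426, 0.000000)   from Y*(Ω₁)=(0.061721, -0.000000), Y(Ω₂)=(-0.023096, 0.000000)
  term(m=+1) = (-0.140844, -0.022528)   from Y*(Ω₁)=(0.320848, -0.004011), Y(Ω₂)=(-0.438028, -0.075690)
  term(m=+2) = (-0.039610, -0.013004)   from Y*(Ω₁)=(-0.112594, 0.002815), Y(Ω₂)=(0.348692, 0.124215)
  term(m=+3) = (0.043173, 0.022247)   from Y*(Ω₁)=(-0.325741, 0.012221), Y(Ω₂)=(-0.129792, -0.073167)
  term(m=+4) = (0.009421, 0.006933)   from Y*(Ω₁)=(0.366002, -0.018315), Y(Ω₂)=(0.024731, 0.020181)
Accumulated sum (-0.257147, 0.000000); after 4π/(2l+1) scaling, (-0.359044, 0.000000) ⇒ P_4 = -0.359044

-0.359044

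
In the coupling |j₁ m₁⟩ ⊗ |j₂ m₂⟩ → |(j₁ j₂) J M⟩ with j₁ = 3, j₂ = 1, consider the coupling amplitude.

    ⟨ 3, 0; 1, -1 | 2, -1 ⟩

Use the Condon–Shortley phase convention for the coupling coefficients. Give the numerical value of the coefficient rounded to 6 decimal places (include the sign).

√[5·2!4!0!/7! · 3!3!0!2!1!3!] = √(144/7)
  +(−1)^0/∏(0,2,3,0,1,0)! = 1/12  (running 1/12)
⟨..|..⟩ = √(144/7)·(1/12) = +0.377964

+0.377964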